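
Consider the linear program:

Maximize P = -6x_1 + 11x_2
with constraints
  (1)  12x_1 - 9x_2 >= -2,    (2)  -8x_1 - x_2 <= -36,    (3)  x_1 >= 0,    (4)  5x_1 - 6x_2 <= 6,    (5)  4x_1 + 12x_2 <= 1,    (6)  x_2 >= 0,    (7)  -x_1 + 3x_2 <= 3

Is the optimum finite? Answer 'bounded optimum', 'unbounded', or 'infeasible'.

The boundaries x_1 = 0 and 4x_1 + 12x_2 = 1 meet at (0, 1/12), but that point violates -8x_1 - x_2 ≤ -36. Every candidate vertex is excluded by some other constraint, so the feasible region is empty.

infeasible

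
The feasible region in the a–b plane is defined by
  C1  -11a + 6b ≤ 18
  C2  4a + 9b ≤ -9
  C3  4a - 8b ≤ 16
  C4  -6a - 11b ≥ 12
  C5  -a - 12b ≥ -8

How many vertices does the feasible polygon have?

Pairwise boundary intersections that survive every other constraint:
  (-72/41, -9/41)
  (-15/4, -31/8)
  (-9/10, -3/5)
  (20/23, -36/23)

4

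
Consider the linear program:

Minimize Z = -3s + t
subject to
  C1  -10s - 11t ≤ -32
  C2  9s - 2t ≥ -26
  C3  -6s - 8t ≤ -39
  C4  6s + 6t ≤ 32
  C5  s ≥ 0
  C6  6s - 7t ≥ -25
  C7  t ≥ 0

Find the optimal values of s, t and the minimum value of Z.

Vertices and Z = -3s + t:
  (11/6, 7/2) → Z = -2
  (73/90, 64/15) → Z = 11/6
  (37/39, 57/13) → Z = 20/13

The optimum lies where -6s - 8t = -39 and 6s + 6t = 32.
Solving simultaneously gives s = 11/6, t = 7/2.

s = 11/6, t = 7/2, minimum Z = -2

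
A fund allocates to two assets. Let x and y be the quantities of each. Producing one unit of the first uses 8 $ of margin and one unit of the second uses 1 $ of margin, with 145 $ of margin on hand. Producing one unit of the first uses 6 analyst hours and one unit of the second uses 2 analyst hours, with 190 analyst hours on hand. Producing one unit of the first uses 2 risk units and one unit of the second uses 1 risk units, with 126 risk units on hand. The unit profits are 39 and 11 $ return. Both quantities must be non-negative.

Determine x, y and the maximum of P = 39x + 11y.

Corner points and P = 39x + 11y:
  (0, 0) → P = 0
  (0, 95) → P = 1045
  (145/8, 0) → P = 5655/8
  (10, 65) → P = 1105

x = 10, y = 65, maximum P = 1105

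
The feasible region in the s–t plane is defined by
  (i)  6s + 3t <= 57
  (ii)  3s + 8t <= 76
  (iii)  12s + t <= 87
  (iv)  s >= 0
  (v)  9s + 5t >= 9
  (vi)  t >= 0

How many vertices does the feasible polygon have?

Pairwise boundary intersections that survive every other constraint:
  (76/13, 95/13)
  (34/5, 27/5)
  (0, 19/2)
  (29/4, 0)
  (0, 9/5)
  (1, 0)

6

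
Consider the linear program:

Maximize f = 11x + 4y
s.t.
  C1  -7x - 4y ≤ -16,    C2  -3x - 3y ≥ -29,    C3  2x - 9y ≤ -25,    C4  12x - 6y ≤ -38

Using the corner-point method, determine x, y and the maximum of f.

Extreme points and f = 11x + 4y:
  (-68/9, 155/9) → f = -128/9
  (-28/45, 229/45) → f = 608/45
  (10/9, 77/9) → f = 418/9

The binding constraints are -3x - 3y = -29 and 12x - 6y = -38.
Solving simultaneously gives x = 10/9, y = 77/9.

x = 10/9, y = 77/9, maximum f = 418/9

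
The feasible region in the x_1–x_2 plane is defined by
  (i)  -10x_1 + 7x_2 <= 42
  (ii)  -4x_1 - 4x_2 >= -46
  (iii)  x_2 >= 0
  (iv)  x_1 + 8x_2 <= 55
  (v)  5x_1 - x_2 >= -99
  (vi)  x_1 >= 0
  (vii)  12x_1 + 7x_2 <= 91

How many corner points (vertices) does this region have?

Pairwise boundary intersections that survive every other constraint:
  (49/87, 592/87)
  (0, 6)
  (0, 0)
  (91/12, 0)
  (343/89, 569/89)

5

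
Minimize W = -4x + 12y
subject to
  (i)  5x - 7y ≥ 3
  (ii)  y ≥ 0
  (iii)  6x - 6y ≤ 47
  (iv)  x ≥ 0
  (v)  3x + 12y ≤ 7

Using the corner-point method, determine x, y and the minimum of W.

x = 7/3, y = 0, minimum W = -28/3

Feasible corners and W = -4x + 12y:
  (3/5, 0) → W = -12/5
  (85/81, 26/81) → W = -28/81
  (7/3, 0) → W = -28/3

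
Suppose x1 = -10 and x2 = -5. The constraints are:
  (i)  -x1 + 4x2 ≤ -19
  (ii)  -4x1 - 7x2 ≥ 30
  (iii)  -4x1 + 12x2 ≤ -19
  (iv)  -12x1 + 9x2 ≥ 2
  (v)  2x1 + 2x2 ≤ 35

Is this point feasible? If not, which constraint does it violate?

Constraint (i): -x1 + 4x2 = -10, which is not ≤ -19. All other constraints are satisfied.

not feasible — violates (i)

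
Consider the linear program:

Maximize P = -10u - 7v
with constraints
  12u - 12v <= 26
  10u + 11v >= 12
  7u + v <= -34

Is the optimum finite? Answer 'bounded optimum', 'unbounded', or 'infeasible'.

unbounded

From the feasible point (-386/67, 424/67), moving in the direction (-11, 10) keeps every constraint satisfied while P increases without bound.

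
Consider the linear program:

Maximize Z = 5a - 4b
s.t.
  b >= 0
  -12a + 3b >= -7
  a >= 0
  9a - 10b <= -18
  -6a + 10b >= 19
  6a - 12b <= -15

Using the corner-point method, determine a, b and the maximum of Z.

a = 4/3, b = 3, maximum Z = -16/3

Feasible corners and Z = 5a - 4b:
  (4/3, 3) → Z = -16/3
  (0, 19/10) → Z = -38/5
  (1/3, 21/10) → Z = -101/15
The feasible region is unbounded (it extends along (0, 1), (1, 4)), but Z strictly decreases along every unbounded feasible direction, so there is no improving ray and the maximum is attained at a vertex.

The optimum lies where -12a + 3b = -7 and 9a - 10b = -18.
Solving simultaneously gives a = 4/3, b = 3.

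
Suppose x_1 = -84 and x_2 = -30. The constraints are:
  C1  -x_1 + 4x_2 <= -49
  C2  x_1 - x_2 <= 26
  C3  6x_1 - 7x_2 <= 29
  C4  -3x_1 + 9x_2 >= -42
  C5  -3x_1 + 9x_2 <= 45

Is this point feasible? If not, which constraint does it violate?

Constraint C1: -x_1 + 4x_2 = -36, which is not ≤ -49. All other constraints are satisfied.

not feasible — violates C1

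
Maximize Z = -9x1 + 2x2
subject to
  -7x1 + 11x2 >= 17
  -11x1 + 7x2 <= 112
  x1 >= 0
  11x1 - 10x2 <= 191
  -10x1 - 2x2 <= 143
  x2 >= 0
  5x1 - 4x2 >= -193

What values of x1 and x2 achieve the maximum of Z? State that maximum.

The feasible region is unbounded (it extends along (10, 11), (4, 5)), but Z strictly decreases along every unbounded feasible direction, so there is no improving ray and the maximum is attained at a vertex.

The binding constraints are -11x1 + 7x2 = 112 and x1 = 0.
Solving simultaneously gives x1 = 0, x2 = 16.

x1 = 0, x2 = 16, maximum Z = 32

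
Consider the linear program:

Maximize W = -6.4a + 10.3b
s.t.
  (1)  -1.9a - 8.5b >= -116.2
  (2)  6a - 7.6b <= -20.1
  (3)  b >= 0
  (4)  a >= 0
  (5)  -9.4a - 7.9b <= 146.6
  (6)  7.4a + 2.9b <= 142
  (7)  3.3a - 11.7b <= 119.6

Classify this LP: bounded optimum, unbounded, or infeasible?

bounded optimum

Extreme points and W = -6.4a + 10.3b:
  (71227/6544, 73539/6544) → W = 3015989/65440
  (0, 1162/85) → W = 59843/425
  (0, 201/76) → W = 20703/760
The feasible region has finitely many vertices and no improving ray; the maximum is 59843/425 at (0, 1162/85).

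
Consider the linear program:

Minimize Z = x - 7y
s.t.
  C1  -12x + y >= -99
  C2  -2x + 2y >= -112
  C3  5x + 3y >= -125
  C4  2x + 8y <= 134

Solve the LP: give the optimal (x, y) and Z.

Feasible corners and Z = x - 7y:
  (172/41, -1995/41) → Z = 14137/41
  (463/49, 705/49) → Z = -4472/49
  (-701/17, 460/17) → Z = -3921/17

x = -701/17, y = 460/17, minimum Z = -3921/17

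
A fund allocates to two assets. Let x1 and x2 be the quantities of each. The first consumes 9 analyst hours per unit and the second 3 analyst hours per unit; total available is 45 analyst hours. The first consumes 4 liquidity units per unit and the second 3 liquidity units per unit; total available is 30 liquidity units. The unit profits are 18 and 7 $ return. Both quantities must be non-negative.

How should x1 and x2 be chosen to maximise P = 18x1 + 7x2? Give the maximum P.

x1 = 3, x2 = 6, maximum P = 96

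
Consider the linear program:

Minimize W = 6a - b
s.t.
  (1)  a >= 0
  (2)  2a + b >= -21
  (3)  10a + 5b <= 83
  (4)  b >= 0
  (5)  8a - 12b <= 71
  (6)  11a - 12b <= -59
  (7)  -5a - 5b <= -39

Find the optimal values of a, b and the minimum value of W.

a = 0, b = 83/5, minimum W = -83/5

Corner points and W = 6a - b:
  (0, 83/5) → W = -83/5
  (0, 39/5) → W = -39/5
  (701/175, 1503/175) → W = 2703/175
  (173/115, 724/115) → W = 314/115

The optimum lies where a = 0 and 10a + 5b = 83.
Solving simultaneously gives a = 0, b = 83/5.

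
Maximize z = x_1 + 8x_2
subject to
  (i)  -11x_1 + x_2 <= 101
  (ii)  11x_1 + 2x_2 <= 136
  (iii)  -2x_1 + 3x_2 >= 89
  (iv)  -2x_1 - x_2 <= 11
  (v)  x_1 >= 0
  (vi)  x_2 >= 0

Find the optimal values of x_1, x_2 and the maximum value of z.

x_1 = 0, x_2 = 68, maximum z = 544

Corner points and z = x_1 + 8x_2:
  (230/37, 1251/37) → z = 10238/37
  (0, 68) → z = 544
  (0, 89/3) → z = 712/3

The binding constraints are 11x_1 + 2x_2 = 136 and x_1 = 0.
Solving simultaneously gives x_1 = 0, x_2 = 68.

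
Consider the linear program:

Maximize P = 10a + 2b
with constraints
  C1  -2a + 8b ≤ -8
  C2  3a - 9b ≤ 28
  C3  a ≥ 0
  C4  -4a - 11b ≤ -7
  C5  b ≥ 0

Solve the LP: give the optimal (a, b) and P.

Extreme points and P = 10a + 2b:
  (76/3, 16/3) → P = 264
  (4, 0) → P = 40
  (28/3, 0) → P = 280/3

a = 76/3, b = 16/3, maximum P = 264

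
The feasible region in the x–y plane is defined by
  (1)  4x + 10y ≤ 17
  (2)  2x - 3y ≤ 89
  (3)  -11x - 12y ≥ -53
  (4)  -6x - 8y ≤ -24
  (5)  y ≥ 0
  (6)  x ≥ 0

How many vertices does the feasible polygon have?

3

Pairwise boundary intersections that survive every other constraint:
  (26/7, 3/14)
  (17/4, 0)
  (4, 0)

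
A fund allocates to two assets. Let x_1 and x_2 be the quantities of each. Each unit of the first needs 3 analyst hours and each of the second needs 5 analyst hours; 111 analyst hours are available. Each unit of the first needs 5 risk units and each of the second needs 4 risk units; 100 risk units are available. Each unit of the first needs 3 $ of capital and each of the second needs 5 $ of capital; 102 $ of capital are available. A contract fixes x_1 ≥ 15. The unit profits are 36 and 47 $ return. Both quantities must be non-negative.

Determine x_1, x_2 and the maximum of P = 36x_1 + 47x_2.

x_1 = 15, x_2 = 25/4, maximum P = 3335/4

Corner points and P = 36x_1 + 47x_2:
  (20, 0) → P = 720
  (15, 0) → P = 540
  (15, 25/4) → P = 3335/4

At the optimal vertex, 5x_1 + 4x_2 = 100 and x_1 = 15.
Solving simultaneously gives x_1 = 15, x_2 = 25/4.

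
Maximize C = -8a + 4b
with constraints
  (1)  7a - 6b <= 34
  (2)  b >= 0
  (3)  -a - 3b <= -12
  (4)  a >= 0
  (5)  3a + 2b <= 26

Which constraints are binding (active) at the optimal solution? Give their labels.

Vertices and C = -8a + 4b:
  (58/9, 50/27) → C = -1192/27
  (7, 5/2) → C = -46
  (0, 4) → C = 16
  (0, 13) → C = 52

The maximum is at (0, 13). Substituting into each constraint, equality holds for (4) and (5); the remaining constraints have slack.

(4) and (5)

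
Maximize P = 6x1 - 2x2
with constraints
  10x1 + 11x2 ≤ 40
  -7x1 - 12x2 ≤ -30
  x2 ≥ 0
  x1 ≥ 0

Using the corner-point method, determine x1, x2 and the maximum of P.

x1 = 150/43, x2 = 20/43, maximum P = 20

Feasible corners and P = 6x1 - 2x2:
  (150/43, 20/43) → P = 20
  (0, 40/11) → P = -80/11
  (0, 5/2) → P = -5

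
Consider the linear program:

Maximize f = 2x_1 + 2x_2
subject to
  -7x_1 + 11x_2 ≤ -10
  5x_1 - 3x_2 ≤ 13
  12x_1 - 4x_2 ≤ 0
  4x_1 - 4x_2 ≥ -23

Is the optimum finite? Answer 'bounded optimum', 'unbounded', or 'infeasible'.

bounded optimum

Vertices and f = 2x_1 + 2x_2:
  (-5/13, -15/13) → f = -40/13
  (-293/16, -201/16) → f = -247/4
  (-13/4, -39/4) → f = -26
The feasible region has finitely many vertices and no improving ray; the maximum is -40/13 at (-5/13, -15/13).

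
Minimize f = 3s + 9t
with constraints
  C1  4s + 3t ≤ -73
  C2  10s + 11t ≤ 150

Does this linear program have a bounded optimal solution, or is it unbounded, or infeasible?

From the feasible point (-179/2, 95), moving in the direction (3, -4) keeps every constraint satisfied while f decreases without bound.

unbounded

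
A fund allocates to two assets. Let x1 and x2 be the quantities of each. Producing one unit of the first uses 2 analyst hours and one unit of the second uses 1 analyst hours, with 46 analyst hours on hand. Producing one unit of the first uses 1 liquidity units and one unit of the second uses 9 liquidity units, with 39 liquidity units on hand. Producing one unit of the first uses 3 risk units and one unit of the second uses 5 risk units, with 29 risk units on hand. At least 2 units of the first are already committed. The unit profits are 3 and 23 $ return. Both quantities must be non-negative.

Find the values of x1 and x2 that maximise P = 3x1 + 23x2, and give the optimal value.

Feasible corners and P = 3x1 + 23x2:
  (29/3, 0) → P = 29
  (2, 0) → P = 6
  (3, 4) → P = 101
  (2, 37/9) → P = 905/9

The optimum lies where x1 + 9x2 = 39 and 3x1 + 5x2 = 29.
Solving simultaneously gives x1 = 3, x2 = 4.

x1 = 3, x2 = 4, maximum P = 101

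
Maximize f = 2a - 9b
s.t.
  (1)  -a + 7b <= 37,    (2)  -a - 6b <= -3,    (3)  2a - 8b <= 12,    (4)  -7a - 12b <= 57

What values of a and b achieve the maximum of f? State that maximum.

a = 24/5, b = -3/10, maximum f = 123/10

Corner points and f = 2a - 9b:
  (190/3, 43/3) → f = -7/3
  (-843/61, 202/61) → f = -3504/61
  (24/5, -3/10) → f = 123/10
  (-63/5, 13/5) → f = -243/5

The binding constraints are -a - 6b = -3 and 2a - 8b = 12.
Solving simultaneously gives a = 24/5, b = -3/10.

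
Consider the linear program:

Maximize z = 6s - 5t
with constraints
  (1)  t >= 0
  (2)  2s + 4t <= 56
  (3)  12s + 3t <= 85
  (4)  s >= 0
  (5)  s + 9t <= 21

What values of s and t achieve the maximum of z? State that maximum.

Vertices and z = 6s - 5t:
  (85/12, 0) → z = 85/2
  (0, 0) → z = 0
  (234/35, 167/105) → z = 3377/105
  (0, 7/3) → z = -35/3

s = 85/12, t = 0, maximum z = 85/2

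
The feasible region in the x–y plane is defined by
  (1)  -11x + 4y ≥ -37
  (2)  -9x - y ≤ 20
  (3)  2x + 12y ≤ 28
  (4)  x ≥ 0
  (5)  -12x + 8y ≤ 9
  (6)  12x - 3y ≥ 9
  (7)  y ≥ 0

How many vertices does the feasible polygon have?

Of the 21 pairwise boundary intersections, those satisfying every inequality are:
  (139/35, 117/70)
  (37/11, 0)
  (32/25, 53/25)
  (3/4, 0)

4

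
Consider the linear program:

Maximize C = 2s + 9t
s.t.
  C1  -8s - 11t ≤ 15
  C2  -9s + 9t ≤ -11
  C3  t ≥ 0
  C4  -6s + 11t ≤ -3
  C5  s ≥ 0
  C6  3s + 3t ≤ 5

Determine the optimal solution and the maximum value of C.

s = 13/9, t = 2/9, maximum C = 44/9

Vertices and C = 2s + 9t:
  (11/9, 0) → C = 22/9
  (13/9, 2/9) → C = 44/9
  (5/3, 0) → C = 10/3

At the optimal vertex, -9s + 9t = -11 and 3s + 3t = 5.
Solving simultaneously gives s = 13/9, t = 2/9.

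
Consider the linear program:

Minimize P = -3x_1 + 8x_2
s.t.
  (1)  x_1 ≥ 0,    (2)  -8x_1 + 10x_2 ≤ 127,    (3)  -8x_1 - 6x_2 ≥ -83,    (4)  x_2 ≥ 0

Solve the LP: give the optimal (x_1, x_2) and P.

x_1 = 83/8, x_2 = 0, minimum P = -249/8

The optimum lies where -8x_1 - 6x_2 = -83 and x_2 = 0.
Solving simultaneously gives x_1 = 83/8, x_2 = 0.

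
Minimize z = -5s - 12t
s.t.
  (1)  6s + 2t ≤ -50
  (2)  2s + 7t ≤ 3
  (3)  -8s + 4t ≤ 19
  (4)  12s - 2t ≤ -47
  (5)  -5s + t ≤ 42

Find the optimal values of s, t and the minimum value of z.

s = -119/20, t = -143/20, minimum z = 2311/20

Vertices and z = -5s - 12t:
  (-119/20, -143/20) → z = 2311/20
  (-97/18, -53/6) → z = 2393/18
  (-149/12, -241/12) → z = 3637/12
The feasible region is unbounded (it extends along (-1, -5), (-1, -6)), but z strictly increases along every unbounded feasible direction, so there is no improving ray and the minimum is attained at a vertex.

The binding constraints are 6s + 2t = -50 and -8s + 4t = 19.
Solving simultaneously gives s = -119/20, t = -143/20.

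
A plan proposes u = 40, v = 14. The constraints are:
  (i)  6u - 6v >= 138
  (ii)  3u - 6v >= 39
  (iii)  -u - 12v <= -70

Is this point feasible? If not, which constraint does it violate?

not feasible — violates (ii)

Constraint (ii): 3u - 6v = 36, which is not ≥ 39. All other constraints are satisfied.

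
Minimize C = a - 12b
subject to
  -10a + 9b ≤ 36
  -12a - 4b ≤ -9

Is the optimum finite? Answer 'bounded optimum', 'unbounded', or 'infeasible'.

From the feasible point (-63/148, 261/74), moving in the direction (9, 10) keeps every constraint satisfied while C decreases without bound.

unbounded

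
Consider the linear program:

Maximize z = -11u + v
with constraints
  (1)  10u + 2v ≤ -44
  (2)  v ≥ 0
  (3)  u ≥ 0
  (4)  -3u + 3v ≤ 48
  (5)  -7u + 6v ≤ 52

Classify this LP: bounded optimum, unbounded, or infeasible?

infeasible

The boundaries 10u + 2v = -44 and v = 0 meet at (-22/5, 0), but that point violates u ≥ 0. Every candidate vertex is excluded by some other constraint, so the feasible region is empty.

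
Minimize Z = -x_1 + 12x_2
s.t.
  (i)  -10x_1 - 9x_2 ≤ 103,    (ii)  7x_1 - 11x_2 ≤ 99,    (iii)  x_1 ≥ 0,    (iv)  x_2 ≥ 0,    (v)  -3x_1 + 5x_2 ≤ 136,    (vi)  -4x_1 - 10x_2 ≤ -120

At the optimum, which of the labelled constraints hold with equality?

(ii) and (vi)

Extreme points and Z = -x_1 + 12x_2:
  (1991/2, 1249/2) → Z = 12997/2
  (385/19, 74/19) → Z = 503/19
  (0, 136/5) → Z = 1632/5
  (0, 12) → Z = 144

The minimum is at (385/19, 74/19). Substituting into each constraint, equality holds for (ii) and (vi); the remaining constraints have slack.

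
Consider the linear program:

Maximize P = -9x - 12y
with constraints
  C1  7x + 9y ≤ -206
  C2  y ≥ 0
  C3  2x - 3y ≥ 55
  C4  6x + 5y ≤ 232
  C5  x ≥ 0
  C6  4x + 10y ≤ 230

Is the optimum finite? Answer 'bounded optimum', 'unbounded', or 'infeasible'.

The boundaries 7x + 9y = -206 and 6x + 5y = 232 meet at (3118/19, -2860/19), but that point violates y ≥ 0. Every candidate vertex is excluded by some other constraint, so the feasible region is empty.

infeasible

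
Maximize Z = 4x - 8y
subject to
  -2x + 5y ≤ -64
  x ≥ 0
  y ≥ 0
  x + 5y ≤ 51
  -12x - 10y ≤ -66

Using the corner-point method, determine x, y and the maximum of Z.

Vertices and Z = 4x - 8y:
  (32, 0) → Z = 128
  (115/3, 38/15) → Z = 1996/15
  (51, 0) → Z = 204

At the optimal vertex, y = 0 and x + 5y = 51.
Solving simultaneously gives x = 51, y = 0.

x = 51, y = 0, maximum Z = 204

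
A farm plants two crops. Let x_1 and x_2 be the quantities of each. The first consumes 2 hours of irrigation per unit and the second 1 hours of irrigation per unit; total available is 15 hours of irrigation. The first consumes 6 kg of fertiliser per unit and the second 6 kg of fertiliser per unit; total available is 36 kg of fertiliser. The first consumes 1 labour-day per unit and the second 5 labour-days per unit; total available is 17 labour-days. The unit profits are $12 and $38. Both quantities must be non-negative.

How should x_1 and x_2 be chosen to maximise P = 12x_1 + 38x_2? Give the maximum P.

Vertices and P = 12x_1 + 38x_2:
  (0, 0) → P = 0
  (0, 17/5) → P = 646/5
  (6, 0) → P = 72
  (13/4, 11/4) → P = 287/2

The binding constraints are 6x_1 + 6x_2 = 36 and x_1 + 5x_2 = 17.
Solving simultaneously gives x_1 = 13/4, x_2 = 11/4.

x_1 = 13/4, x_2 = 11/4, maximum P = 287/2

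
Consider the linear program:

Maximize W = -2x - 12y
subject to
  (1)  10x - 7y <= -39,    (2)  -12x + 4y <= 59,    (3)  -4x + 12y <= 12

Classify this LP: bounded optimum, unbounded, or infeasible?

bounded optimum

Feasible corners and W = -2x - 12y:
  (-257/44, -61/22) → W = 989/22
  (-96/23, -9/23) → W = 300/23
  (-165/32, -23/32) → W = 303/16
The feasible region has finitely many vertices and no improving ray; the maximum is 989/22 at (-257/44, -61/22).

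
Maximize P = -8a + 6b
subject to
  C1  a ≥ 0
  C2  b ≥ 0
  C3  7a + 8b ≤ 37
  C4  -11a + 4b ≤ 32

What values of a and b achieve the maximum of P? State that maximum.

a = 0, b = 37/8, maximum P = 111/4

Vertices and P = -8a + 6b:
  (0, 0) → P = 0
  (0, 37/8) → P = 111/4
  (37/7, 0) → P = -296/7

The optimum lies where a = 0 and 7a + 8b = 37.
Solving simultaneously gives a = 0, b = 37/8.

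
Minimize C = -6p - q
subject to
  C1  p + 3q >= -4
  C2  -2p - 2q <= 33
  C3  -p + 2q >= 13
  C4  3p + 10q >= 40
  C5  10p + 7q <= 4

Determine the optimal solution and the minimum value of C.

The feasible region is unbounded (it extends along (-7, 10), (-1, 1)), but C strictly increases along every unbounded feasible direction, so there is no improving ray and the minimum is attained at a vertex.

The optimum lies where -p + 2q = 13 and 10p + 7q = 4.
Solving simultaneously gives p = -83/27, q = 134/27.

p = -83/27, q = 134/27, minimum C = 364/27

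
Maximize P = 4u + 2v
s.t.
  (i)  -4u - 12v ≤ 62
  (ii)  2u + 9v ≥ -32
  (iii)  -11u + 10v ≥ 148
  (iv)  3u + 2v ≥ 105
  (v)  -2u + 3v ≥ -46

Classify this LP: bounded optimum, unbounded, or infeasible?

From the feasible point (29/2, 123/4), moving in the direction (10, 11) keeps every constraint satisfied while P increases without bound.

unbounded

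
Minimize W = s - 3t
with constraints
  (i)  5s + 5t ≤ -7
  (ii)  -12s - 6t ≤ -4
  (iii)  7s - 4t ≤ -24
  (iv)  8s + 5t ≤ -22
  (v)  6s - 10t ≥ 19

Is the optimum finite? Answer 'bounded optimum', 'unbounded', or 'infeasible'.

infeasible

The boundaries -12s - 6t = -4 and 8s + 5t = -22 meet at (38/3, -74/3), but that point violates 7s - 4t ≤ -24. Every candidate vertex is excluded by some other constraint, so the feasible region is empty.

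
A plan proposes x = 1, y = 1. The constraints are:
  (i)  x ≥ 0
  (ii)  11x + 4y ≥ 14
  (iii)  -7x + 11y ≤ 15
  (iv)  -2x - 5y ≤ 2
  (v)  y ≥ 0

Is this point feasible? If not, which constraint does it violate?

feasible

(i): 1 ≥ 0 ✓
(ii): 15 ≥ 14 ✓
(iii): 4 ≤ 15 ✓
(iv): -7 ≤ 2 ✓
(v): 1 ≥ 0 ✓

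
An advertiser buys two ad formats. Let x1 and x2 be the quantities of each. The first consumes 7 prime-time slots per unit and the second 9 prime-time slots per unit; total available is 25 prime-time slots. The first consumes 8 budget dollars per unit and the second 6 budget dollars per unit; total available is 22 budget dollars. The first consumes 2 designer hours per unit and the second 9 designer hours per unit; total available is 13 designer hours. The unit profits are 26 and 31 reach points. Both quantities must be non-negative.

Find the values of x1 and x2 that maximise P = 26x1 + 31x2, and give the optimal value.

x1 = 2, x2 = 1, maximum P = 83

Corner points and P = 26x1 + 31x2:
  (0, 0) → P = 0
  (0, 13/9) → P = 403/9
  (11/4, 0) → P = 143/2
  (2, 1) → P = 83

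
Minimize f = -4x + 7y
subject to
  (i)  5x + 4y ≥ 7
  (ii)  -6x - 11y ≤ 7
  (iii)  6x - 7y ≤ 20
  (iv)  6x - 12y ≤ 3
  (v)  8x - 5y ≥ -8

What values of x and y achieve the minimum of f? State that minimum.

x = 73/10, y = 17/5, minimum f = -27/5

The feasible region is unbounded (it extends along (5, 8), (7, 6)), but f strictly increases along every unbounded feasible direction, so there is no improving ray and the minimum is attained at a vertex.

The optimum lies where 6x - 7y = 20 and 6x - 12y = 3.
Solving simultaneously gives x = 73/10, y = 17/5.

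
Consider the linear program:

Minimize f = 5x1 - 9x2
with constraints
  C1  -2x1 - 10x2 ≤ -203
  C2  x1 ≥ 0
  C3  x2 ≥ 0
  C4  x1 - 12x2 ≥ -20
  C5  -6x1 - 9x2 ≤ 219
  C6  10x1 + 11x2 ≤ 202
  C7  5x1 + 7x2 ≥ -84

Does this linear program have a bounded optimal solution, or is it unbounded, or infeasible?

The boundaries -2x1 - 10x2 = -203 and x2 = 0 meet at (203/2, 0), but that point violates 10x1 + 11x2 ≤ 202. Every candidate vertex is excluded by some other constraint, so the feasible region is empty.

infeasible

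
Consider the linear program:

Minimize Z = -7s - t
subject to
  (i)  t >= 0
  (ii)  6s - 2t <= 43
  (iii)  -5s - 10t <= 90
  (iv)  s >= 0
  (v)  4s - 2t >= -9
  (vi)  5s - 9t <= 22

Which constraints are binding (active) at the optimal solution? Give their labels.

(ii) and (v)

Corner points and Z = -7s - t:
  (0, 0) → Z = 0
  (22/5, 0) → Z = -154/5
  (26, 113/2) → Z = -477/2
  (343/44, 83/44) → Z = -621/11
  (0, 9/2) → Z = -9/2

The minimum is at (26, 113/2). Substituting into each constraint, equality holds for (ii) and (v); the remaining constraints have slack.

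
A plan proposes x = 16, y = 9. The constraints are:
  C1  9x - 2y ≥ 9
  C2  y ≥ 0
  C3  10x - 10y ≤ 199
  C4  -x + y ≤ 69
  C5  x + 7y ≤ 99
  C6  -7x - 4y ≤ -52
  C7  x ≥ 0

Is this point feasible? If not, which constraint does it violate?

feasible

C1: 126 ≥ 9 ✓
C2: 9 ≥ 0 ✓
C3: 70 ≤ 199 ✓
C4: -7 ≤ 69 ✓
C5: 79 ≤ 99 ✓
C6: -148 ≤ -52 ✓
C7: 16 ≥ 0 ✓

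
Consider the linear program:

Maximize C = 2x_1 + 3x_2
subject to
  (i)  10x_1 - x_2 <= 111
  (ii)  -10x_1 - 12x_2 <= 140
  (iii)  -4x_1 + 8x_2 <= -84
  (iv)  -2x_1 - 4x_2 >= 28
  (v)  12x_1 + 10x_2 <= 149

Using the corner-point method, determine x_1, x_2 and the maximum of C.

Extreme points and C = 2x_1 + 3x_2:
  (596/65, -251/13) → C = -2573/65
  (208/21, -251/21) → C = -337/21
  (-7/8, -175/16) → C = -553/16
  (7/2, -35/4) → C = -77/4

The optimum lies where 10x_1 - x_2 = 111 and -2x_1 - 4x_2 = 28.
Solving simultaneously gives x_1 = 208/21, x_2 = -251/21.

x_1 = 208/21, x_2 = -251/21, maximum C = -337/21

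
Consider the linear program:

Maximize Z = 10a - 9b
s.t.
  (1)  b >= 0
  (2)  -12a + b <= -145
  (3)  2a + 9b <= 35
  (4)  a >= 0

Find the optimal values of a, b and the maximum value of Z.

Corner points and Z = 10a - 9b:
  (145/12, 0) → Z = 725/6
  (35/2, 0) → Z = 175
  (134/11, 13/11) → Z = 1223/11

At the optimal vertex, b = 0 and 2a + 9b = 35.
Solving simultaneously gives a = 35/2, b = 0.

a = 35/2, b = 0, maximum Z = 175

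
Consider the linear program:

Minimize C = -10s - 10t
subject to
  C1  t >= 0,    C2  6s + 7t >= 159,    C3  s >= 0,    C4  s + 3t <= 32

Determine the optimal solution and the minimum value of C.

Feasible corners and C = -10s - 10t:
  (53/2, 0) → C = -265
  (32, 0) → C = -320
  (23, 3) → C = -260

The optimum lies where t = 0 and s + 3t = 32.
Solving simultaneously gives s = 32, t = 0.

s = 32, t = 0, minimum C = -320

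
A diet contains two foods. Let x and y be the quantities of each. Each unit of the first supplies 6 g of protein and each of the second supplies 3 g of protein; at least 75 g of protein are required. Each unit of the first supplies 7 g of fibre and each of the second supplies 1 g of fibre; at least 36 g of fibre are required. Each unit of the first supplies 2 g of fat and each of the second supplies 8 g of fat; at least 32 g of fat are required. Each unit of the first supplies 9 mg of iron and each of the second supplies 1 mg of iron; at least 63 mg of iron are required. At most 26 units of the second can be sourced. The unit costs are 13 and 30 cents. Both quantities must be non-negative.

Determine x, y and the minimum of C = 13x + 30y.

x = 12, y = 1, minimum C = 186

Feasible corners and C = 13x + 30y:
  (16, 0) → C = 208
  (12, 1) → C = 186
  (38/7, 99/7) → C = 3464/7
  (37/9, 26) → C = 7501/9
The feasible region is unbounded (it extends along (1, 0)), but C strictly increases along every unbounded feasible direction, so there is no improving ray and the minimum is attained at a vertex.

The binding constraints are 6x + 3y = 75 and 2x + 8y = 32.
Solving simultaneously gives x = 12, y = 1.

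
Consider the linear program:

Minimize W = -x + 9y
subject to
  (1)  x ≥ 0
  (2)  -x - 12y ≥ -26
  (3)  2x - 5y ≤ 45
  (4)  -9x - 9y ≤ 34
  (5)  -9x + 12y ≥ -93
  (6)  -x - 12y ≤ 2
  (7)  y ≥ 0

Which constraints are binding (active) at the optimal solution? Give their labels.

(5) and (7)

Feasible corners and W = -x + 9y:
  (0, 13/6) → W = 39/2
  (0, 0) → W = 0
  (119/10, 47/40) → W = -53/40
  (31/3, 0) → W = -31/3

The minimum is at (31/3, 0). Substituting into each constraint, equality holds for (5) and (7); the remaining constraints have slack.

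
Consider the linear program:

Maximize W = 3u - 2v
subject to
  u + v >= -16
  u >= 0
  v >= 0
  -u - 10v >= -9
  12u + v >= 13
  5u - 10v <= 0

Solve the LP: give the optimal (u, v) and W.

u = 3/2, v = 3/4, maximum W = 3

Extreme points and W = 3u - 2v:
  (121/119, 95/119) → W = 173/119
  (3/2, 3/4) → W = 3
  (26/25, 13/25) → W = 52/25

At the optimal vertex, -u - 10v = -9 and 5u - 10v = 0.
Solving simultaneously gives u = 3/2, v = 3/4.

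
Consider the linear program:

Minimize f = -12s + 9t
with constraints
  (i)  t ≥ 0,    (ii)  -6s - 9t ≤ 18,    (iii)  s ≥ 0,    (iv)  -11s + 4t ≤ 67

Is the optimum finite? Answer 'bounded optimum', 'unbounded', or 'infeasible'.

unbounded

From the feasible point (0, 0), moving in the direction (1, 0) keeps every constraint satisfied while f decreases without bound.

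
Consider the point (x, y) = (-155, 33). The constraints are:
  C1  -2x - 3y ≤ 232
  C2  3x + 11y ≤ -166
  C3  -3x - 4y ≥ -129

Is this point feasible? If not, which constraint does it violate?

not feasible — violates C2

Constraint C2: 3x + 11y = -102, which is not ≤ -166. All other constraints are satisfied.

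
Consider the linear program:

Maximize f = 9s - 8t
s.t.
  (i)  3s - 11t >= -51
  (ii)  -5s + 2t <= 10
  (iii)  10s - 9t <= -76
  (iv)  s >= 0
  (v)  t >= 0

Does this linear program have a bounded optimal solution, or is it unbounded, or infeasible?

The boundaries 3s - 11t = -51 and s = 0 meet at (0, 51/11), but that point violates 10s - 9t ≤ -76. Every candidate vertex is excluded by some other constraint, so the feasible region is empty.

infeasible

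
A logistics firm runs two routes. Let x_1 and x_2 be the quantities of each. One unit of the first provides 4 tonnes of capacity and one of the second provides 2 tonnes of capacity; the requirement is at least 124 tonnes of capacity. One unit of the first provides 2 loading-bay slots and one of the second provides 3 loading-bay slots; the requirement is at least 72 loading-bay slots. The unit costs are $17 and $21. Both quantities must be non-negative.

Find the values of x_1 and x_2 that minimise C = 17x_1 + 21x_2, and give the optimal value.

x_1 = 57/2, x_2 = 5, minimum C = 1179/2

Feasible corners and C = 17x_1 + 21x_2:
  (0, 62) → C = 1302
  (36, 0) → C = 612
  (57/2, 5) → C = 1179/2
The feasible region is unbounded (it extends along (0, 1), (1, 0)), but C strictly increases along every unbounded feasible direction, so there is no improving ray and the minimum is attained at a vertex.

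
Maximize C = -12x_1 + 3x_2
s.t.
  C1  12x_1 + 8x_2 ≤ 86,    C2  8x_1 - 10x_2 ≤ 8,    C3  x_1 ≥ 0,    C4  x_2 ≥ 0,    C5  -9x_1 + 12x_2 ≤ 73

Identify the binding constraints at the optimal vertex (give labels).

Feasible corners and C = -12x_1 + 3x_2:
  (231/46, 74/23) → C = -1164/23
  (56/27, 275/36) → C = -71/36
  (1, 0) → C = -12
  (0, 0) → C = 0
  (0, 73/12) → C = 73/4

The maximum is at (0, 73/12). Substituting into each constraint, equality holds for C3 and C5; the remaining constraints have slack.

C3 and C5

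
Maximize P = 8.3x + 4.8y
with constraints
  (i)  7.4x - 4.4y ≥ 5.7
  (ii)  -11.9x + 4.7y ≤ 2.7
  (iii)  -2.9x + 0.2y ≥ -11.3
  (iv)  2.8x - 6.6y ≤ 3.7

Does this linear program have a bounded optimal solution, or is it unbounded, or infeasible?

bounded optimum

Vertices and P = 8.3x + 4.8y:
  (2429/564, 6709/1128) → P = 362623/5640
  (97/166, -571/1826) → P = 61153/18260
  (3692/929, 2091/1858) → P = 35662/929
The feasible region has finitely many vertices and no improving ray; the maximum is 362623/5640 at (2429/564, 6709/1128).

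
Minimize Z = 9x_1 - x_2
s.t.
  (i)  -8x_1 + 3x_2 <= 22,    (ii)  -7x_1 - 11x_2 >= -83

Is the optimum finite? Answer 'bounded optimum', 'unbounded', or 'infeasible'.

unbounded

From the feasible point (7/109, 818/109), moving in the direction (-3, -8) keeps every constraint satisfied while Z decreases without bound.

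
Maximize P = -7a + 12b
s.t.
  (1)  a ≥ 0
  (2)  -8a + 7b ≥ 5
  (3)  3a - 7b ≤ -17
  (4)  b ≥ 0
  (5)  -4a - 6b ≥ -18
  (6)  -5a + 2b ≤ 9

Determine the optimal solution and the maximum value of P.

a = 0, b = 3, maximum P = 36

Extreme points and P = -7a + 12b:
  (0, 17/7) → P = 204/7
  (0, 3) → P = 36
  (12/23, 61/23) → P = 648/23

The optimum lies where a = 0 and -4a - 6b = -18.
Solving simultaneously gives a = 0, b = 3.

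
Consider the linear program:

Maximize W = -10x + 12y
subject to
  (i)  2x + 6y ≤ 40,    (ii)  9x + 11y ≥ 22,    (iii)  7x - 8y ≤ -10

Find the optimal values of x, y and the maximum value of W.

Corner points and W = -10x + 12y:
  (-77/8, 79/8) → W = 859/4
  (130/29, 150/29) → W = 500/29
  (66/149, 244/149) → W = 2268/149

x = -77/8, y = 79/8, maximum W = 859/4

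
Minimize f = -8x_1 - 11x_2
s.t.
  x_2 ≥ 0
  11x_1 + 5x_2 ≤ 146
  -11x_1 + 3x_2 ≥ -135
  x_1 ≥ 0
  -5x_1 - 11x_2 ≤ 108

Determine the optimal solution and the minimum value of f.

Vertices and f = -8x_1 - 11x_2:
  (135/11, 0) → f = -1080/11
  (0, 0) → f = 0
  (1113/88, 11/8) → f = -10235/88
  (0, 146/5) → f = -1606/5

The binding constraints are 11x_1 + 5x_2 = 146 and x_1 = 0.
Solving simultaneously gives x_1 = 0, x_2 = 146/5.

x_1 = 0, x_2 = 146/5, minimum f = -1606/5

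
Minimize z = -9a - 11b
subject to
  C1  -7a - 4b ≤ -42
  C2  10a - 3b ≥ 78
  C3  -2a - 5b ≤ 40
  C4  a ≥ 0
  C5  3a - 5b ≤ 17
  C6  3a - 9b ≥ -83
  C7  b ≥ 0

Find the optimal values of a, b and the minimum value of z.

a = 142/3, b = 25, minimum z = -701

Vertices and z = -9a - 11b:
  (339/41, 64/41) → z = -3755/41
  (317/27, 1064/81) → z = -20263/81
  (142/3, 25) → z = -701

The optimum lies where 3a - 5b = 17 and 3a - 9b = -83.
Solving simultaneously gives a = 142/3, b = 25.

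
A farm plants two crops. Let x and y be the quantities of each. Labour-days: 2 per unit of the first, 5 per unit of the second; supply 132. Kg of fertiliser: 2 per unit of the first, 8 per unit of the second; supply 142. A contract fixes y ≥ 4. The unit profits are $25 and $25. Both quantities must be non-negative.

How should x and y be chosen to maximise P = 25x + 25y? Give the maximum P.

x = 55, y = 4, maximum P = 1475

Vertices and P = 25x + 25y:
  (0, 71/4) → P = 1775/4
  (0, 4) → P = 100
  (55, 4) → P = 1475

The binding constraints are 2x + 8y = 142 and y = 4.
Solving simultaneously gives x = 55, y = 4.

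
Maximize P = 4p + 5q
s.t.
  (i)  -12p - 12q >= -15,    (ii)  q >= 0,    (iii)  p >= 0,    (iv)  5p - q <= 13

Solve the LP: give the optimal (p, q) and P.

p = 0, q = 5/4, maximum P = 25/4

Extreme points and P = 4p + 5q:
  (5/4, 0) → P = 5
  (0, 5/4) → P = 25/4
  (0, 0) → P = 0

The optimum lies where -12p - 12q = -15 and p = 0.
Solving simultaneously gives p = 0, q = 5/4.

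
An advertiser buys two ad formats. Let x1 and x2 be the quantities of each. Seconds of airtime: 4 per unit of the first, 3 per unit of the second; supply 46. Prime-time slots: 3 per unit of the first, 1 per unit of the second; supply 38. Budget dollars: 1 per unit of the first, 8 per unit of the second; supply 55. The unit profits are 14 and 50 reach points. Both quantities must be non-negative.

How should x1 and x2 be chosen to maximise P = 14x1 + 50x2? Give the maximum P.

Feasible corners and P = 14x1 + 50x2:
  (0, 0) → P = 0
  (0, 55/8) → P = 1375/4
  (23/2, 0) → P = 161
  (7, 6) → P = 398

The binding constraints are 4x1 + 3x2 = 46 and x1 + 8x2 = 55.
Solving simultaneously gives x1 = 7, x2 = 6.

x1 = 7, x2 = 6, maximum P = 398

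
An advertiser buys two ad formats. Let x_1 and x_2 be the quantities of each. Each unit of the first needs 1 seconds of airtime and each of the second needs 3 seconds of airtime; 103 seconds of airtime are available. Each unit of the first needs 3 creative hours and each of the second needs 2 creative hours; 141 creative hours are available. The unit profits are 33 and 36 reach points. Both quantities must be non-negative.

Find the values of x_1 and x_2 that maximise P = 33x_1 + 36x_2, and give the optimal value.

Corner points and P = 33x_1 + 36x_2:
  (0, 0) → P = 0
  (0, 103/3) → P = 1236
  (47, 0) → P = 1551
  (31, 24) → P = 1887

The binding constraints are x_1 + 3x_2 = 103 and 3x_1 + 2x_2 = 141.
Solving simultaneously gives x_1 = 31, x_2 = 24.

x_1 = 31, x_2 = 24, maximum P = 1887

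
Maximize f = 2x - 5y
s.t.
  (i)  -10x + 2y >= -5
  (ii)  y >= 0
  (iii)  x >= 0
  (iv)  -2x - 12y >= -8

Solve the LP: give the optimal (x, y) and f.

Feasible corners and f = 2x - 5y:
  (1/2, 0) → f = 1
  (19/31, 35/62) → f = -99/62
  (0, 0) → f = 0
  (0, 2/3) → f = -10/3

x = 1/2, y = 0, maximum f = 1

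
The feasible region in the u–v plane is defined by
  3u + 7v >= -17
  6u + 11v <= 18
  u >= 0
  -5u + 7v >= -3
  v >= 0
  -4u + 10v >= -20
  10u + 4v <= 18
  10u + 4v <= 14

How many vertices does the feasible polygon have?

5

The feasible vertices (each the meet of two boundaries and inside every other half-plane) are:
  (0, 18/11)
  (41/43, 48/43)
  (0, 0)
  (3/5, 0)
  (11/9, 4/9)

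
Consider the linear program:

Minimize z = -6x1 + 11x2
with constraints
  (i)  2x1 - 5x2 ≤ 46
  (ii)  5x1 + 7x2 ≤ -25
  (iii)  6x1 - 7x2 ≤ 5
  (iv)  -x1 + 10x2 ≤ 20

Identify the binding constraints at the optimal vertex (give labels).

Vertices and z = -6x1 + 11x2:
  (-297/16, -133/8) → z = -143/2
  (-20/11, -25/11) → z = -155/11
  (-130/19, 25/19) → z = 1055/19
The feasible region is unbounded (it extends along (-5, -2), (-10, -1)), but z strictly increases along every unbounded feasible direction, so there is no improving ray and the minimum is attained at a vertex.

The minimum is at (-297/16, -133/8). Substituting into each constraint, equality holds for (i) and (iii); the remaining constraints have slack.

(i) and (iii)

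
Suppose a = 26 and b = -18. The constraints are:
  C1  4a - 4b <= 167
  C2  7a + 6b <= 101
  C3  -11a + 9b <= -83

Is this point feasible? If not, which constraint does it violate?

Constraint C1: 4a - 4b = 176, which is not ≤ 167. All other constraints are satisfied.

not feasible — violates C1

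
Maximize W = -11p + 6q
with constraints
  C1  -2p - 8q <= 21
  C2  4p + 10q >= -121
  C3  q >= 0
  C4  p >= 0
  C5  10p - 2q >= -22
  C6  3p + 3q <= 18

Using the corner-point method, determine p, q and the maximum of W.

p = 0, q = 6, maximum W = 36

Feasible corners and W = -11p + 6q:
  (0, 0) → W = 0
  (6, 0) → W = -66
  (0, 6) → W = 36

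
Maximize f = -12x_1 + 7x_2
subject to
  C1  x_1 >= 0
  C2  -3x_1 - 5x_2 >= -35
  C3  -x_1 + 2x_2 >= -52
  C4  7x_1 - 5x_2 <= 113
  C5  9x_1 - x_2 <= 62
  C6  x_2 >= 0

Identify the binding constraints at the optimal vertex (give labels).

Corner points and f = -12x_1 + 7x_2:
  (0, 7) → f = 49
  (0, 0) → f = 0
  (115/16, 43/16) → f = -1079/16
  (62/9, 0) → f = -248/3

The maximum is at (0, 7). Substituting into each constraint, equality holds for C1 and C2; the remaining constraints have slack.

C1 and C2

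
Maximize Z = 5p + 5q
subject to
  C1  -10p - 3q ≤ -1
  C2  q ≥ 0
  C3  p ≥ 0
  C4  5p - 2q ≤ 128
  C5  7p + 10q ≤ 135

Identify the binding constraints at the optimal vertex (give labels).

C2 and C5

Feasible corners and Z = 5p + 5q:
  (1/10, 0) → Z = 1/2
  (0, 1/3) → Z = 5/3
  (135/7, 0) → Z = 675/7
  (0, 27/2) → Z = 135/2

The maximum is at (135/7, 0). Substituting into each constraint, equality holds for C2 and C5; the remaining constraints have slack.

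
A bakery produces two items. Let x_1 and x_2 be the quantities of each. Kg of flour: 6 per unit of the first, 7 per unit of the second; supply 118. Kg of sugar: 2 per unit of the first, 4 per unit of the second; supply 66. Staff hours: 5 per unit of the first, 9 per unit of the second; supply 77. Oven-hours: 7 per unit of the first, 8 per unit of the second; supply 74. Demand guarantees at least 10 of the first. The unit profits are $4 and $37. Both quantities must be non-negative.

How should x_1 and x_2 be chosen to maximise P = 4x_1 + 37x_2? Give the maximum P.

Feasible corners and P = 4x_1 + 37x_2:
  (74/7, 0) → P = 296/7
  (10, 0) → P = 40
  (10, 1/2) → P = 117/2

The binding constraints are 7x_1 + 8x_2 = 74 and x_1 = 10.
Solving simultaneously gives x_1 = 10, x_2 = 1/2.

x_1 = 10, x_2 = 1/2, maximum P = 117/2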